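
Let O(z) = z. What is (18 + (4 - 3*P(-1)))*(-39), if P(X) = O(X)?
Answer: -975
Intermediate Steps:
P(X) = X
(18 + (4 - 3*P(-1)))*(-39) = (18 + (4 - 3*(-1)))*(-39) = (18 + (4 + 3))*(-39) = (18 + 7)*(-39) = 25*(-39) = -975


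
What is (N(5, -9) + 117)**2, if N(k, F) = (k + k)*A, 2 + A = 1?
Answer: 11449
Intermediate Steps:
A = -1 (A = -2 + 1 = -1)
N(k, F) = -2*k (N(k, F) = (k + k)*(-1) = (2*k)*(-1) = -2*k)
(N(5, -9) + 117)**2 = (-2*5 + 117)**2 = (-10 + 117)**2 = 107**2 = 11449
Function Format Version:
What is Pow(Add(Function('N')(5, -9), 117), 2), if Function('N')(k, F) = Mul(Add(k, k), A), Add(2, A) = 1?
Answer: 11449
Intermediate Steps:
A = -1 (A = Add(-2, 1) = -1)
Function('N')(k, F) = Mul(-2, k) (Function('N')(k, F) = Mul(Add(k, k), -1) = Mul(Mul(2, k), -1) = Mul(-2, k))
Pow(Add(Function('N')(5, -9), 117), 2) = Pow(Add(Mul(-2, 5), 117), 2) = Pow(Add(-10, 117), 2) = Pow(107, 2) = 11449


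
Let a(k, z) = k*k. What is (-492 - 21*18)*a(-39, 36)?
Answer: -1323270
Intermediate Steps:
a(k, z) = k**2
(-492 - 21*18)*a(-39, 36) = (-492 - 21*18)*(-39)**2 = (-492 - 378)*1521 = -870*1521 = -1323270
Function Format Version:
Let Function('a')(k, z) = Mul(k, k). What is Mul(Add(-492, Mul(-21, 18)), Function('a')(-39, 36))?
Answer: -1323270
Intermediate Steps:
Function('a')(k, z) = Pow(k, 2)
Mul(Add(-492, Mul(-21, 18)), Function('a')(-39, 36)) = Mul(Add(-492, Mul(-21, 18)), Pow(-39, 2)) = Mul(Add(-492, -378), 1521) = Mul(-870, 1521) = -1323270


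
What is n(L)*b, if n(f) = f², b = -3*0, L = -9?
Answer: 0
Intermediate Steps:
b = 0
n(L)*b = (-9)²*0 = 81*0 = 0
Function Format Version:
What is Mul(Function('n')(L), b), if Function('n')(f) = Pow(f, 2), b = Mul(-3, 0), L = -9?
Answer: 0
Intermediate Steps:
b = 0
Mul(Function('n')(L), b) = Mul(Pow(-9, 2), 0) = Mul(81, 0) = 0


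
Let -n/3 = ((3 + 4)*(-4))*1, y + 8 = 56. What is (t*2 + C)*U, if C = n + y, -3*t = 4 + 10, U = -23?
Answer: -8464/3 ≈ -2821.3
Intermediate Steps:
y = 48 (y = -8 + 56 = 48)
t = -14/3 (t = -(4 + 10)/3 = -⅓*14 = -14/3 ≈ -4.6667)
n = 84 (n = -3*(3 + 4)*(-4) = -3*7*(-4) = -(-84) = -3*(-28) = 84)
C = 132 (C = 84 + 48 = 132)
(t*2 + C)*U = (-14/3*2 + 132)*(-23) = (-28/3 + 132)*(-23) = (368/3)*(-23) = -8464/3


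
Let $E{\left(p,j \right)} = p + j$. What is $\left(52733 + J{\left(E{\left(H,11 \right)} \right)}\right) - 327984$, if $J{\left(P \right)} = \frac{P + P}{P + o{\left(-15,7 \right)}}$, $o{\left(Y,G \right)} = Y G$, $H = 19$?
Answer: $- \frac{1376259}{5} \approx -2.7525 \cdot 10^{5}$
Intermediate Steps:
$o{\left(Y,G \right)} = G Y$
$E{\left(p,j \right)} = j + p$
$J{\left(P \right)} = \frac{2 P}{-105 + P}$ ($J{\left(P \right)} = \frac{P + P}{P + 7 \left(-15\right)} = \frac{2 P}{P - 105} = \frac{2 P}{-105 + P}$)
$\left(52733 + J{\left(E{\left(H,11 \right)} \right)}\right) - 327984 = \left(52733 + \frac{2 \left(11 + 19\right)}{-105 + \left(11 + 19\right)}\right) - 327984 = \left(52733 + 2 \cdot 30 \frac{1}{-105 + 30}\right) - 327984 = \left(52733 + 2 \cdot 30 \frac{1}{-75}\right) - 327984 = \left(52733 + 2 \cdot 30 \left(- \frac{1}{75}\right)\right) - 327984 = \left(52733 - \frac{4}{5}\right) - 327984 = \frac{263661}{5} - 327984 = - \frac{1376259}{5}$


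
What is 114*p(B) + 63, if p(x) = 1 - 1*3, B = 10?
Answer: -165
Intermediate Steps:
p(x) = -2 (p(x) = 1 - 3 = -2)
114*p(B) + 63 = 114*(-2) + 63 = -228 + 63 = -165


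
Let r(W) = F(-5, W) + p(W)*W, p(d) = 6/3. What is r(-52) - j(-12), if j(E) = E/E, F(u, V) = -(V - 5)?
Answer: -48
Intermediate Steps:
F(u, V) = 5 - V (F(u, V) = -(-5 + V) = 5 - V)
p(d) = 2 (p(d) = 6*(⅓) = 2)
r(W) = 5 + W (r(W) = (5 - W) + 2*W = 5 + W)
j(E) = 1
r(-52) - j(-12) = (5 - 52) - 1*1 = -47 - 1 = -48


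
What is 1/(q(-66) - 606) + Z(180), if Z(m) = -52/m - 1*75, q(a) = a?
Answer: -758927/10080 ≈ -75.290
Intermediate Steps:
Z(m) = -75 - 52/m (Z(m) = -52/m - 75 = -75 - 52/m)
1/(q(-66) - 606) + Z(180) = 1/(-66 - 606) + (-75 - 52/180) = 1/(-672) + (-75 - 52*1/180) = -1/672 + (-75 - 13/45) = -1/672 - 3388/45 = -758927/10080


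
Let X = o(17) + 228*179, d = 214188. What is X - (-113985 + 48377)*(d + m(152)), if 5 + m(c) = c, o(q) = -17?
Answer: 14062131475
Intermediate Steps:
m(c) = -5 + c
X = 40795 (X = -17 + 228*179 = -17 + 40812 = 40795)
X - (-113985 + 48377)*(d + m(152)) = 40795 - (-113985 + 48377)*(214188 + (-5 + 152)) = 40795 - (-65608)*(214188 + 147) = 40795 - (-65608)*214335 = 40795 - 1*(-14062090680) = 40795 + 14062090680 = 14062131475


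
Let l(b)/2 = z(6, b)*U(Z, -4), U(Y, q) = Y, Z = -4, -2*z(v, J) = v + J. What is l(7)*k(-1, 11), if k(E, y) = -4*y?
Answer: -2288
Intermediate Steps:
z(v, J) = -J/2 - v/2 (z(v, J) = -(v + J)/2 = -(J + v)/2 = -J/2 - v/2)
l(b) = 24 + 4*b (l(b) = 2*((-b/2 - ½*6)*(-4)) = 2*((-b/2 - 3)*(-4)) = 2*((-3 - b/2)*(-4)) = 2*(12 + 2*b) = 24 + 4*b)
l(7)*k(-1, 11) = (24 + 4*7)*(-4*11) = (24 + 28)*(-44) = 52*(-44) = -2288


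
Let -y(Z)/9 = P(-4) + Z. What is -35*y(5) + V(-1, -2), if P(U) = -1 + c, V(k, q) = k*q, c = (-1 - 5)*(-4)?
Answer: 8822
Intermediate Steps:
c = 24 (c = -6*(-4) = 24)
P(U) = 23 (P(U) = -1 + 24 = 23)
y(Z) = -207 - 9*Z (y(Z) = -9*(23 + Z) = -207 - 9*Z)
-35*y(5) + V(-1, -2) = -35*(-207 - 9*5) - 1*(-2) = -35*(-207 - 45) + 2 = -35*(-252) + 2 = 8820 + 2 = 8822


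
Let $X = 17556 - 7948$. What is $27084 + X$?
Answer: $36692$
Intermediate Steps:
$X = 9608$ ($X = 17556 - 7948 = 9608$)
$27084 + X = 27084 + 9608 = 36692$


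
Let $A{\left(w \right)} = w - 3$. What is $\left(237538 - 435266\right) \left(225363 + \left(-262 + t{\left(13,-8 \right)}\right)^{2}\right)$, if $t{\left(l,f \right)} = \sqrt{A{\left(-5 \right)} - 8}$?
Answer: $-58130252448 + 414437888 i \approx -5.813 \cdot 10^{10} + 4.1444 \cdot 10^{8} i$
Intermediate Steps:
$A{\left(w \right)} = -3 + w$
$t{\left(l,f \right)} = 4 i$ ($t{\left(l,f \right)} = \sqrt{\left(-3 - 5\right) - 8} = \sqrt{-8 - 8} = \sqrt{-16} = 4 i$)
$\left(237538 - 435266\right) \left(225363 + \left(-262 + t{\left(13,-8 \right)}\right)^{2}\right) = \left(237538 - 435266\right) \left(225363 + \left(-262 + 4 i\right)^{2}\right) = - 197728 \left(225363 + \left(-262 + 4 i\right)^{2}\right) = -44560575264 - 197728 \left(-262 + 4 i\right)^{2}$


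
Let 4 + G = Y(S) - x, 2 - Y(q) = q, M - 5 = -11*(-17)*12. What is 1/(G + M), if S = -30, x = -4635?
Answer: 1/6912 ≈ 0.00014468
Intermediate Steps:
M = 2249 (M = 5 - 11*(-17)*12 = 5 + 187*12 = 5 + 2244 = 2249)
Y(q) = 2 - q
G = 4663 (G = -4 + ((2 - 1*(-30)) - 1*(-4635)) = -4 + ((2 + 30) + 4635) = -4 + (32 + 4635) = -4 + 4667 = 4663)
1/(G + M) = 1/(4663 + 2249) = 1/6912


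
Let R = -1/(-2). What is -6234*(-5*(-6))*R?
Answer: -93510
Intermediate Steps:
R = ½ (R = -1*(-½) = ½ ≈ 0.50000)
-6234*(-5*(-6))*R = -6234*(-5*(-6))/2 = -187020/2 = -6234*15 = -93510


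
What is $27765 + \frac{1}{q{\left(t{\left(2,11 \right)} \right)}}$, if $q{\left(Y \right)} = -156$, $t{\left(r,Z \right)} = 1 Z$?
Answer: $\frac{4331339}{156} \approx 27765.0$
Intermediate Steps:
$t{\left(r,Z \right)} = Z$
$27765 + \frac{1}{q{\left(t{\left(2,11 \right)} \right)}} = 27765 + \frac{1}{-156} = 27765 - \frac{1}{156} = \frac{4331339}{156}$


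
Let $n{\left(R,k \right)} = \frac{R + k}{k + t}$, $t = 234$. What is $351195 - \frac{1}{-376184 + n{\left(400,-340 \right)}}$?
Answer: $\frac{7002049349543}{19937782} \approx 3.512 \cdot 10^{5}$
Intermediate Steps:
$n{\left(R,k \right)} = \frac{R + k}{234 + k}$ ($n{\left(R,k \right)} = \frac{R + k}{k + 234} = \frac{R + k}{234 + k}$)
$351195 - \frac{1}{-376184 + n{\left(400,-340 \right)}} = 351195 - \frac{1}{-376184 + \frac{400 - 340}{234 - 340}} = 351195 - \frac{1}{-376184 + \frac{1}{-106} \cdot 60} = 351195 - \frac{1}{-376184 - \frac{30}{53}} = 351195 - \frac{1}{- \frac{19937782}{53}} = 351195 - - \frac{53}{19937782} = 351195 + \frac{53}{19937782} = \frac{7002049349543}{19937782}$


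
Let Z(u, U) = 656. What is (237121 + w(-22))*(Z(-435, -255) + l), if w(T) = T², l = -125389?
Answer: -29637184465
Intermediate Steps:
(237121 + w(-22))*(Z(-435, -255) + l) = (237121 + (-22)²)*(656 - 125389) = (237121 + 484)*(-124733) = 237605*(-124733) = -29637184465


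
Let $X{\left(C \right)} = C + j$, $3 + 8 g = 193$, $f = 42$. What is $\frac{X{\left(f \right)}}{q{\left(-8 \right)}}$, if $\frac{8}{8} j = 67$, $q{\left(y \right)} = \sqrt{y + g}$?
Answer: $\frac{218 \sqrt{7}}{21} \approx 27.465$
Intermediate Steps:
$g = \frac{95}{4}$ ($g = - \frac{3}{8} + \frac{1}{8} \cdot 193 = - \frac{3}{8} + \frac{193}{8} = \frac{95}{4} \approx 23.75$)
$q{\left(y \right)} = \sqrt{\frac{95}{4} + y}$ ($q{\left(y \right)} = \sqrt{y + \frac{95}{4}} = \sqrt{\frac{95}{4} + y}$)
$j = 67$
$X{\left(C \right)} = 67 + C$ ($X{\left(C \right)} = C + 67 = 67 + C$)
$\frac{X{\left(f \right)}}{q{\left(-8 \right)}} = \frac{67 + 42}{\frac{1}{2} \sqrt{95 + 4 \left(-8\right)}} = \frac{109}{\frac{1}{2} \sqrt{95 - 32}} = \frac{109}{\frac{1}{2} \sqrt{63}} = \frac{109}{\frac{1}{2} \cdot 3 \sqrt{7}} = \frac{109}{\frac{3}{2} \sqrt{7}} = 109 \frac{2 \sqrt{7}}{21} = \frac{218 \sqrt{7}}{21}$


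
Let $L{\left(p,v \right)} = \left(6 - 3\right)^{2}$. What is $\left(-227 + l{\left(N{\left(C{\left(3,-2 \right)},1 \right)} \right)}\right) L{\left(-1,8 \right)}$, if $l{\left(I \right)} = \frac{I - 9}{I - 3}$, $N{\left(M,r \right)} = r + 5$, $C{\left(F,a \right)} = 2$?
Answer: $-2052$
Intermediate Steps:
$N{\left(M,r \right)} = 5 + r$
$l{\left(I \right)} = \frac{-9 + I}{-3 + I}$
$L{\left(p,v \right)} = 9$ ($L{\left(p,v \right)} = 3^{2} = 9$)
$\left(-227 + l{\left(N{\left(C{\left(3,-2 \right)},1 \right)} \right)}\right) L{\left(-1,8 \right)} = \left(-227 + \frac{-9 + \left(5 + 1\right)}{-3 + \left(5 + 1\right)}\right) 9 = \left(-227 + \frac{-9 + 6}{-3 + 6}\right) 9 = \left(-227 + \frac{1}{3} \left(-3\right)\right) 9 = \left(-227 - 1\right) 9 = \left(-228\right) 9 = -2052$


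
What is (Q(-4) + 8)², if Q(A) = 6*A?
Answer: 256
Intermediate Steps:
(Q(-4) + 8)² = (6*(-4) + 8)² = (-24 + 8)² = (-16)² = 256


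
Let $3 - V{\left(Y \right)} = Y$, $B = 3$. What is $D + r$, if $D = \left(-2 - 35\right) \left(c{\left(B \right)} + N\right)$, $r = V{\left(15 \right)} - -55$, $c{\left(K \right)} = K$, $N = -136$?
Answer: $4964$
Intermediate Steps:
$V{\left(Y \right)} = 3 - Y$
$r = 43$ ($r = \left(3 - 15\right) - -55 = \left(3 - 15\right) + 55 = -12 + 55 = 43$)
$D = 4921$ ($D = \left(-2 - 35\right) \left(3 - 136\right) = \left(-37\right) \left(-133\right) = 4921$)
$D + r = 4921 + 43 = 4964$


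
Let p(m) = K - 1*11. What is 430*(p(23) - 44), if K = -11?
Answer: -28380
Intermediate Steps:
p(m) = -22 (p(m) = -11 - 1*11 = -11 - 11 = -22)
430*(p(23) - 44) = 430*(-22 - 44) = 430*(-66) = -28380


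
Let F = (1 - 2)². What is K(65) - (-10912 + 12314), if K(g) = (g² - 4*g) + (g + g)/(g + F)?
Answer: 84644/33 ≈ 2565.0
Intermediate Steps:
F = 1 (F = (-1)² = 1)
K(g) = g² - 4*g + 2*g/(1 + g) (K(g) = (g² - 4*g) + (g + g)/(g + 1) = (g² - 4*g) + (2*g)/(1 + g) = (g² - 4*g) + 2*g/(1 + g) = g² - 4*g + 2*g/(1 + g))
K(65) - (-10912 + 12314) = 65*(-2 + 65² - 3*65)/(1 + 65) - (-10912 + 12314) = 65*(-2 + 4225 - 195)/66 - 1*1402 = 65*(1/66)*4028 - 1402 = 130910/33 - 1402 = 84644/33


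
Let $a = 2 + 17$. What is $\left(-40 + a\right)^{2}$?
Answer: $441$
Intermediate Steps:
$a = 19$
$\left(-40 + a\right)^{2} = \left(-40 + 19\right)^{2} = \left(-21\right)^{2} = 441$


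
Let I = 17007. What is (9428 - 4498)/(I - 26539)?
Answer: -2465/4766 ≈ -0.51721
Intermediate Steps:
(9428 - 4498)/(I - 26539) = (9428 - 4498)/(17007 - 26539) = 4930/(-9532) = 4930*(-1/9532) = -2465/4766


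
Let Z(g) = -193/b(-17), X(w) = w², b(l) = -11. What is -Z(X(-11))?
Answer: -193/11 ≈ -17.545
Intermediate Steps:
Z(g) = 193/11 (Z(g) = -193/(-11) = -193*(-1/11) = 193/11)
-Z(X(-11)) = -1*193/11 = -193/11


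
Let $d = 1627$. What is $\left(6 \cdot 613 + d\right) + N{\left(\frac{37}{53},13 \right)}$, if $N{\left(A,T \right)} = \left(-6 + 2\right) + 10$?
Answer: $5311$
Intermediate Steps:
$N{\left(A,T \right)} = 6$ ($N{\left(A,T \right)} = -4 + 10 = 6$)
$\left(6 \cdot 613 + d\right) + N{\left(\frac{37}{53},13 \right)} = \left(6 \cdot 613 + 1627\right) + 6 = \left(3678 + 1627\right) + 6 = 5305 + 6 = 5311$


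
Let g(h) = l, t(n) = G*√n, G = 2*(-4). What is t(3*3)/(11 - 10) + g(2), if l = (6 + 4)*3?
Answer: 6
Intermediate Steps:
G = -8
l = 30 (l = 10*3 = 30)
t(n) = -8*√n
g(h) = 30
t(3*3)/(11 - 10) + g(2) = (-8*√(3*3))/(11 - 10) + 30 = -8*√9/1 + 30 = -8*3*1 + 30 = -24*1 + 30 = -24 + 30 = 6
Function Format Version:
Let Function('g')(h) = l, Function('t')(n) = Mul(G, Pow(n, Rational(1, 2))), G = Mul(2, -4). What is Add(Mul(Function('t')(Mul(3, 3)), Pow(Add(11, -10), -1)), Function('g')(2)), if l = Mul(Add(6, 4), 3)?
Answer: 6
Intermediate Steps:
G = -8
l = 30 (l = Mul(10, 3) = 30)
Function('t')(n) = Mul(-8, Pow(n, Rational(1, 2)))
Function('g')(h) = 30
Add(Mul(Function('t')(Mul(3, 3)), Pow(Add(11, -10), -1)), Function('g')(2)) = Add(Mul(Mul(-8, Pow(Mul(3, 3), Rational(1, 2))), Pow(Add(11, -10), -1)), 30) = Add(Mul(Mul(-8, Pow(9, Rational(1, 2))), Pow(1, -1)), 30) = Add(Mul(Mul(-8, 3), 1), 30) = Add(Mul(-24, 1), 30) = Add(-24, 30) = 6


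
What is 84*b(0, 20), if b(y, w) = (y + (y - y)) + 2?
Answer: 168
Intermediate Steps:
b(y, w) = 2 + y (b(y, w) = (y + 0) + 2 = y + 2 = 2 + y)
84*b(0, 20) = 84*(2 + 0) = 84*2 = 168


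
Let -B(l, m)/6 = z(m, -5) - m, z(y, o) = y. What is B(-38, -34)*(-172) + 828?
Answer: 828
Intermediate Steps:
B(l, m) = 0 (B(l, m) = -6*(m - m) = -6*0 = 0)
B(-38, -34)*(-172) + 828 = 0*(-172) + 828 = 0 + 828 = 828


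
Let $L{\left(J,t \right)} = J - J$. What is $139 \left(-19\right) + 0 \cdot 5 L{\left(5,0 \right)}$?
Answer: $-2641$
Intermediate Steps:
$L{\left(J,t \right)} = 0$
$139 \left(-19\right) + 0 \cdot 5 L{\left(5,0 \right)} = 139 \left(-19\right) + 0 \cdot 5 \cdot 0 = -2641 + 0 \cdot 0 = -2641 + 0 = -2641$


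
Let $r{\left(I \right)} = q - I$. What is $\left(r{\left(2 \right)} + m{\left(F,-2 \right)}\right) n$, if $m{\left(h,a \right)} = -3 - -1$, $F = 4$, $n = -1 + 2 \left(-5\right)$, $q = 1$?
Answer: $33$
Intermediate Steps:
$r{\left(I \right)} = 1 - I$
$n = -11$ ($n = -1 - 10 = -11$)
$m{\left(h,a \right)} = -2$ ($m{\left(h,a \right)} = -3 + 1 = -2$)
$\left(r{\left(2 \right)} + m{\left(F,-2 \right)}\right) n = \left(\left(1 - 2\right) - 2\right) \left(-11\right) = \left(-1 - 2\right) \left(-11\right) = \left(-3\right) \left(-11\right) = 33$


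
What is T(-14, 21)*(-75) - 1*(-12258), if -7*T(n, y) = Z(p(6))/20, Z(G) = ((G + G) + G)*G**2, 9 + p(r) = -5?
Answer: 7848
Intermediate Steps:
p(r) = -14 (p(r) = -9 - 5 = -14)
Z(G) = 3*G**3 (Z(G) = (2*G + G)*G**2 = (3*G)*G**2 = 3*G**3)
T(n, y) = 294/5 (T(n, y) = -3*(-14)**3/(7*20) = -3*(-2744)/(7*20) = -(-1176)/20 = -1/7*(-2058/5) = 294/5)
T(-14, 21)*(-75) - 1*(-12258) = (294/5)*(-75) - 1*(-12258) = -4410 + 12258 = 7848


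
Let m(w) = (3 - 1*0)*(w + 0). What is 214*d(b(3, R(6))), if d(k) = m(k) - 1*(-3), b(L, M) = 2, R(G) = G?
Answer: 1926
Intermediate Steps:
m(w) = 3*w (m(w) = (3 + 0)*w = 3*w)
d(k) = 3 + 3*k (d(k) = 3*k - 1*(-3) = 3*k + 3 = 3 + 3*k)
214*d(b(3, R(6))) = 214*(3 + 3*2) = 214*(3 + 6) = 214*9 = 1926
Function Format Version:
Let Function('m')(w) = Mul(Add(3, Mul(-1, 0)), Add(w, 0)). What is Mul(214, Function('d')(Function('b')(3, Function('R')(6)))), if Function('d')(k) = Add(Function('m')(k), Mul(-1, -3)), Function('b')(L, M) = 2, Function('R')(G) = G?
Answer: 1926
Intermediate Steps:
Function('m')(w) = Mul(3, w) (Function('m')(w) = Mul(Add(3, 0), w) = Mul(3, w))
Function('d')(k) = Add(3, Mul(3, k)) (Function('d')(k) = Add(Mul(3, k), Mul(-1, -3)) = Add(Mul(3, k), 3) = Add(3, Mul(3, k)))
Mul(214, Function('d')(Function('b')(3, Function('R')(6)))) = Mul(214, Add(3, Mul(3, 2))) = Mul(214, Add(3, 6)) = Mul(214, 9) = 1926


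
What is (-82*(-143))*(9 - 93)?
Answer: -984984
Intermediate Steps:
(-82*(-143))*(9 - 93) = 11726*(-84) = -984984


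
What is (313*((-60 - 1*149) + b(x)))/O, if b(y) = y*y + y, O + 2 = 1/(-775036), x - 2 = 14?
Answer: -727758804/73813 ≈ -9859.5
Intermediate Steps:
x = 16 (x = 2 + 14 = 16)
O = -1550073/775036 (O = -2 + 1/(-775036) = -2 - 1/775036 = -1550073/775036 ≈ -2.0000)
b(y) = y + y² (b(y) = y² + y = y + y²)
(313*((-60 - 1*149) + b(x)))/O = (313*((-60 - 1*149) + 16*(1 + 16)))/(-1550073/775036) = (313*((-60 - 149) + 16*17))*(-775036/1550073) = (313*(-209 + 272))*(-775036/1550073) = (313*63)*(-775036/1550073) = 19719*(-775036/1550073) = -727758804/73813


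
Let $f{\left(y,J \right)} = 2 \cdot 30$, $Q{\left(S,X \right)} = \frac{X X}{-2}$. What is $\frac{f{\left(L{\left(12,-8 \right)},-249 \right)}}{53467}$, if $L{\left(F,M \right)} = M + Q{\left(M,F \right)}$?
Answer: $\frac{60}{53467} \approx 0.0011222$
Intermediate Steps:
$Q{\left(S,X \right)} = - \frac{X^{2}}{2}$ ($Q{\left(S,X \right)} = X^{2} \left(- \frac{1}{2}\right) = - \frac{X^{2}}{2}$)
$L{\left(F,M \right)} = M - \frac{F^{2}}{2}$
$f{\left(y,J \right)} = 60$
$\frac{f{\left(L{\left(12,-8 \right)},-249 \right)}}{53467} = \frac{60}{53467}$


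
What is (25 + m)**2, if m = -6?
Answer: 361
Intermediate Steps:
(25 + m)**2 = (25 - 6)**2 = 19**2 = 361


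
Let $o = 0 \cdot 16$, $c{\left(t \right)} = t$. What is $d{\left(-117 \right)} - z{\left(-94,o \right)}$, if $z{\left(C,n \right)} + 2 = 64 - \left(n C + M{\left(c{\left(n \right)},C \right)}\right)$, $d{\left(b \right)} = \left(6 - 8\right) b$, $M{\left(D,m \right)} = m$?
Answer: $78$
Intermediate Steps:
$d{\left(b \right)} = - 2 b$ ($d{\left(b \right)} = \left(6 - 8\right) b = - 2 b$)
$o = 0$
$z{\left(C,n \right)} = 62 - C - C n$ ($z{\left(C,n \right)} = -2 - \left(-64 + C + n C\right) = -2 - \left(-64 + C + C n\right) = 62 - C - C n$)
$d{\left(-117 \right)} - z{\left(-94,o \right)} = \left(-2\right) \left(-117\right) - \left(62 - -94 - \left(-94\right) 0\right) = 234 - \left(62 + 94 + 0\right) = 234 - 156 = 78$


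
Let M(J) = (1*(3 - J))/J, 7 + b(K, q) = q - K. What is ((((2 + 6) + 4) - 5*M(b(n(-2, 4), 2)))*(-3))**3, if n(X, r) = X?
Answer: -287496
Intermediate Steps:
b(K, q) = -7 + q - K (b(K, q) = -7 + (q - K) = -7 + q - K)
M(J) = (3 - J)/J
((((2 + 6) + 4) - 5*M(b(n(-2, 4), 2)))*(-3))**3 = ((((2 + 6) + 4) - 5*(3 - (-7 + 2 - 1*(-2)))/(-7 + 2 - 1*(-2)))*(-3))**3 = (((8 + 4) - 5*(3 - (-7 + 2 + 2))/(-7 + 2 + 2))*(-3))**3 = ((12 - 5*(3 - 1*(-3))/(-3))*(-3))**3 = ((12 - (-5)*(3 + 3)/3)*(-3))**3 = ((12 - (-5)*6/3)*(-3))**3 = ((12 - 5*(-2))*(-3))**3 = ((12 + 10)*(-3))**3 = (22*(-3))**3 = (-66)**3 = -287496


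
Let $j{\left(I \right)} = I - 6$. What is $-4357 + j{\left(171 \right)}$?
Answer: $-4192$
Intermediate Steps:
$j{\left(I \right)} = -6 + I$
$-4357 + j{\left(171 \right)} = -4357 + \left(-6 + 171\right) = -4357 + 165 = -4192$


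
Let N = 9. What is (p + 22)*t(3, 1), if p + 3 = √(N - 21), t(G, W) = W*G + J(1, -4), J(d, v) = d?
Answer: 76 + 8*I*√3 ≈ 76.0 + 13.856*I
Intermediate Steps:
t(G, W) = 1 + G*W (t(G, W) = W*G + 1 = G*W + 1 = 1 + G*W)
p = -3 + 2*I*√3 (p = -3 + √(9 - 21) = -3 + √(-12) = -3 + 2*I*√3 ≈ -3.0 + 3.4641*I)
(p + 22)*t(3, 1) = ((-3 + 2*I*√3) + 22)*(1 + 3*1) = (19 + 2*I*√3)*(1 + 3) = (19 + 2*I*√3)*4 = 76 + 8*I*√3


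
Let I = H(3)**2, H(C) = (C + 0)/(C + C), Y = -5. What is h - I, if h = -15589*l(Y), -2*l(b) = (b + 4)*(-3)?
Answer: 93533/4 ≈ 23383.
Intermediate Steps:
H(C) = 1/2 (H(C) = C/((2*C)) = C*(1/(2*C)) = 1/2)
l(b) = 6 + 3*b/2 (l(b) = -(b + 4)*(-3)/2 = -(4 + b)*(-3)/2 = -(-12 - 3*b)/2 = 6 + 3*b/2)
h = 46767/2 (h = -15589*(6 + (3/2)*(-5)) = -15589*(6 - 15/2) = -15589*(-3/2) = 46767/2 ≈ 23384.)
I = 1/4 (I = (1/2)**2 = 1/4 ≈ 0.25000)
h - I = 46767/2 - 1*1/4 = 46767/2 - 1/4 = 93533/4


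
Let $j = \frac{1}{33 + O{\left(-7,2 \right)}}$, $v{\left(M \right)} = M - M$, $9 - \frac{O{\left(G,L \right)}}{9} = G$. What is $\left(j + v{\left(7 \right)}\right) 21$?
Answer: $\frac{7}{59} \approx 0.11864$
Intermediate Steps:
$O{\left(G,L \right)} = 81 - 9 G$
$v{\left(M \right)} = 0$
$j = \frac{1}{177}$ ($j = \frac{1}{33 + \left(81 - -63\right)} = \frac{1}{33 + \left(81 + 63\right)} = \frac{1}{33 + 144} = \frac{1}{177} \approx 0.0056497$)
$\left(j + v{\left(7 \right)}\right) 21 = \left(\frac{1}{177} + 0\right) 21 = \frac{1}{177} \cdot 21 = \frac{7}{59}$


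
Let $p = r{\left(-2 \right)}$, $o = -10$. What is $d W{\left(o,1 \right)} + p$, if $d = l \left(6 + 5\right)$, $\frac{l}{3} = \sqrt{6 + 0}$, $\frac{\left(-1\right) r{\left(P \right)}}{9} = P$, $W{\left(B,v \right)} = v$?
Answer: $18 + 33 \sqrt{6} \approx 98.833$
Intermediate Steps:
$r{\left(P \right)} = - 9 P$
$l = 3 \sqrt{6}$ ($l = 3 \sqrt{6 + 0} = 3 \sqrt{6} \approx 7.3485$)
$p = 18$ ($p = \left(-9\right) \left(-2\right) = 18$)
$d = 33 \sqrt{6}$ ($d = 3 \sqrt{6} \left(6 + 5\right) = 3 \sqrt{6} \cdot 11 = 33 \sqrt{6} \approx 80.833$)
$d W{\left(o,1 \right)} + p = 33 \sqrt{6} \cdot 1 + 18 = 33 \sqrt{6} + 18 = 18 + 33 \sqrt{6}$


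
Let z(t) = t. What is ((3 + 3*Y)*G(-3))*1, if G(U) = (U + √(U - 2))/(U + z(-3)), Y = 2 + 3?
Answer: 9 - 3*I*√5 ≈ 9.0 - 6.7082*I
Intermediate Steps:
Y = 5
G(U) = (U + √(-2 + U))/(-3 + U) (G(U) = (U + √(U - 2))/(U - 3) = (U + √(-2 + U))/(-3 + U))
((3 + 3*Y)*G(-3))*1 = ((3 + 3*5)*((-3 + √(-2 - 3))/(-3 - 3)))*1 = ((3 + 15)*((-3 + √(-5))/(-6)))*1 = (18*(-(-3 + I*√5)/6))*1 = (18*(½ - I*√5/6))*1 = (9 - 3*I*√5)*1 = 9 - 3*I*√5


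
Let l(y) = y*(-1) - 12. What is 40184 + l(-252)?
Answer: 40424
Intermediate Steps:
l(y) = -12 - y (l(y) = -y - 12 = -12 - y)
40184 + l(-252) = 40184 + (-12 - 1*(-252)) = 40184 + (-12 + 252) = 40184 + 240 = 40424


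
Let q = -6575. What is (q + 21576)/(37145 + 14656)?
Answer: 15001/51801 ≈ 0.28959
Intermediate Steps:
(q + 21576)/(37145 + 14656) = (-6575 + 21576)/(37145 + 14656) = 15001/51801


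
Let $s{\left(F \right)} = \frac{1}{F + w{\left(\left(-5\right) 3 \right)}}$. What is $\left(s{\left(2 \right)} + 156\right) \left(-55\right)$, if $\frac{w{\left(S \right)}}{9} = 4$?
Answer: $- \frac{326095}{38} \approx -8581.5$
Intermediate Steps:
$w{\left(S \right)} = 36$ ($w{\left(S \right)} = 9 \cdot 4 = 36$)
$s{\left(F \right)} = \frac{1}{36 + F}$ ($s{\left(F \right)} = \frac{1}{F + 36} = \frac{1}{36 + F}$)
$\left(s{\left(2 \right)} + 156\right) \left(-55\right) = \left(\frac{1}{36 + 2} + 156\right) \left(-55\right) = \left(\frac{1}{38} + 156\right) \left(-55\right) = \frac{5929}{38} \left(-55\right) = - \frac{326095}{38}$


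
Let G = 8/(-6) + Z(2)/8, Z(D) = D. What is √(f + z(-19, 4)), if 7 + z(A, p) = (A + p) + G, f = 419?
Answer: √14253/6 ≈ 19.898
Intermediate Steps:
G = -13/12 (G = 8/(-6) + 2/8 = 8*(-⅙) + 2*(⅛) = -4/3 + ¼ = -13/12 ≈ -1.0833)
z(A, p) = -97/12 + A + p (z(A, p) = -7 + ((A + p) - 13/12) = -7 + (-13/12 + A + p) = -97/12 + A + p)
√(f + z(-19, 4)) = √(419 + (-97/12 - 19 + 4)) = √(419 - 277/12) = √(4751/12) = √14253/6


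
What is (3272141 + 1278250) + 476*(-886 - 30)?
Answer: 4114375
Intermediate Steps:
(3272141 + 1278250) + 476*(-886 - 30) = 4550391 + 476*(-916) = 4550391 - 436016 = 4114375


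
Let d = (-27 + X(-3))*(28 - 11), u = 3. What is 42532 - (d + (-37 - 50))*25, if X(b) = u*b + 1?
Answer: 59582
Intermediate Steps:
X(b) = 1 + 3*b (X(b) = 3*b + 1 = 1 + 3*b)
d = -595 (d = (-27 + (1 + 3*(-3)))*(28 - 11) = (-27 + (1 - 9))*17 = (-27 - 8)*17 = -35*17 = -595)
42532 - (d + (-37 - 50))*25 = 42532 - (-595 + (-37 - 50))*25 = 42532 - (-595 - 87)*25 = 42532 - (-682)*25 = 42532 - 1*(-17050) = 42532 + 17050 = 59582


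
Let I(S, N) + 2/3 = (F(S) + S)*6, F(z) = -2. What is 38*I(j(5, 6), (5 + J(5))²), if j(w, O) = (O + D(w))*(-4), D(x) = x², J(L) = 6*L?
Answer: -86260/3 ≈ -28753.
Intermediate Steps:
j(w, O) = -4*O - 4*w² (j(w, O) = (O + w²)*(-4) = -4*O - 4*w²)
I(S, N) = -38/3 + 6*S (I(S, N) = -⅔ + (-2 + S)*6 = -⅔ + (-12 + 6*S) = -38/3 + 6*S)
38*I(j(5, 6), (5 + J(5))²) = 38*(-38/3 + 6*(-4*6 - 4*5²)) = 38*(-38/3 + 6*(-24 - 4*25)) = 38*(-38/3 + 6*(-24 - 100)) = 38*(-38/3 + 6*(-124)) = 38*(-38/3 - 744) = 38*(-2270/3) = -86260/3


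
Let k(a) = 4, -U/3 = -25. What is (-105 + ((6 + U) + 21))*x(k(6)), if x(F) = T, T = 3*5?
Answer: -45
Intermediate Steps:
U = 75 (U = -3*(-25) = 75)
T = 15
x(F) = 15
(-105 + ((6 + U) + 21))*x(k(6)) = (-105 + ((6 + 75) + 21))*15 = (-105 + (81 + 21))*15 = (-105 + 102)*15 = -3*15 = -45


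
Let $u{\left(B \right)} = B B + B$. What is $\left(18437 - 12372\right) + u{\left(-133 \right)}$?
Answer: $23621$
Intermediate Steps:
$u{\left(B \right)} = B + B^{2}$ ($u{\left(B \right)} = B^{2} + B = B + B^{2}$)
$\left(18437 - 12372\right) + u{\left(-133 \right)} = \left(18437 - 12372\right) - 133 \left(1 - 133\right) = 6065 - -17556 = 6065 + 17556 = 23621$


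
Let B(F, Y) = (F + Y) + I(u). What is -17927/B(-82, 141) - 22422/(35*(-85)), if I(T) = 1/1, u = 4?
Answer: -10397501/35700 ≈ -291.25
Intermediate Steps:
I(T) = 1 (I(T) = 1*1 = 1)
B(F, Y) = 1 + F + Y (B(F, Y) = (F + Y) + 1 = 1 + F + Y)
-17927/B(-82, 141) - 22422/(35*(-85)) = -17927/(1 - 82 + 141) - 22422/(35*(-85)) = -17927/60 - 22422/(-2975) = -17927*1/60 - 22422*(-1/2975) = -17927/60 + 22422/2975 = -10397501/35700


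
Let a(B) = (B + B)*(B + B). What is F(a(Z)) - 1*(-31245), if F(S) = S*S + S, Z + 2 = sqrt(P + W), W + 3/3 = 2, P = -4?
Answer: 30497 - 144*I*sqrt(3) ≈ 30497.0 - 249.42*I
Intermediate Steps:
W = 1 (W = -1 + 2 = 1)
Z = -2 + I*sqrt(3) (Z = -2 + sqrt(-4 + 1) = -2 + sqrt(-3) = -2 + I*sqrt(3) ≈ -2.0 + 1.732*I)
a(B) = 4*B**2 (a(B) = (2*B)*(2*B) = 4*B**2)
F(S) = S + S**2 (F(S) = S**2 + S = S + S**2)
F(a(Z)) - 1*(-31245) = (4*(-2 + I*sqrt(3))**2)*(1 + 4*(-2 + I*sqrt(3))**2) - 1*(-31245) = 4*(-2 + I*sqrt(3))**2*(1 + 4*(-2 + I*sqrt(3))**2) + 31245 = 31245 + 4*(-2 + I*sqrt(3))**2*(1 + 4*(-2 + I*sqrt(3))**2)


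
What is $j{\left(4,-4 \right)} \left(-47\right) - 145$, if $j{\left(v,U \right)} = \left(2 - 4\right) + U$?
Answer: $137$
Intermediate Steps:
$j{\left(v,U \right)} = -2 + U$
$j{\left(4,-4 \right)} \left(-47\right) - 145 = \left(-2 - 4\right) \left(-47\right) - 145 = \left(-6\right) \left(-47\right) - 145 = 282 - 145 = 137$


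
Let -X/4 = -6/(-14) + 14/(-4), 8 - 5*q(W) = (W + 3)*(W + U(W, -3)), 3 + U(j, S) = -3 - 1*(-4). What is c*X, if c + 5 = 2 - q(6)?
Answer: 1118/35 ≈ 31.943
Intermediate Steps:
U(j, S) = -2 (U(j, S) = -3 + (-3 - 1*(-4)) = -3 + (-3 + 4) = -3 + 1 = -2)
q(W) = 8/5 - (-2 + W)*(3 + W)/5 (q(W) = 8/5 - (W + 3)*(W - 2)/5 = 8/5 - (3 + W)*(-2 + W)/5 = 8/5 - (-2 + W)*(3 + W)/5)
c = 13/5 (c = -5 + (2 - (14/5 - 1/5*6 - 1/5*6**2)) = -5 + (2 - (14/5 - 6/5 - 1/5*36)) = -5 + (2 - (14/5 - 6/5 - 36/5)) = -5 + (2 - 1*(-28/5)) = -5 + (2 + 28/5) = -5 + 38/5 = 13/5 ≈ 2.6000)
X = 86/7 (X = -4*(-6/(-14) + 14/(-4)) = -4*(-6*(-1/14) + 14*(-1/4)) = -4*(3/7 - 7/2) = -4*(-43/14) = 86/7 ≈ 12.286)
c*X = (13/5)*(86/7) = 1118/35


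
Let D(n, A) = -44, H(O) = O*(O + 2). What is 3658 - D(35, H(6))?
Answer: 3702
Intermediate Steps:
H(O) = O*(2 + O)
3658 - D(35, H(6)) = 3658 - 1*(-44) = 3658 + 44 = 3702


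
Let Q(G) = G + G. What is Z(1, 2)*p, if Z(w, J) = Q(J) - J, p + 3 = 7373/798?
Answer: 4979/399 ≈ 12.479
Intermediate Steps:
p = 4979/798 (p = -3 + 7373/798 = 4979/798 ≈ 6.2393)
Q(G) = 2*G
Z(w, J) = J (Z(w, J) = 2*J - J = J)
Z(1, 2)*p = 2*(4979/798) = 4979/399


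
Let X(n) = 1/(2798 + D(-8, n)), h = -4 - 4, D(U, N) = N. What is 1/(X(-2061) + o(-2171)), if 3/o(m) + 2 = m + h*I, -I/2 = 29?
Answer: -1259533/502 ≈ -2509.0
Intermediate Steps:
I = -58 (I = -2*29 = -58)
h = -8
o(m) = 3/(462 + m) (o(m) = 3/(-2 + (m - 8*(-58))) = 3/(-2 + (m + 464)) = 3/(-2 + (464 + m)) = 3/(462 + m))
X(n) = 1/(2798 + n)
1/(X(-2061) + o(-2171)) = 1/(1/(2798 - 2061) + 3/(462 - 2171)) = 1/(1/737 + 3/(-1709)) = 1/(1/737 + 3*(-1/1709)) = 1/(1/737 - 3/1709) = 1/(-502/1259533) = -1259533/502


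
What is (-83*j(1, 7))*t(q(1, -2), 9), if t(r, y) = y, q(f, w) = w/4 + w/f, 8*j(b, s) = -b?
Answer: 747/8 ≈ 93.375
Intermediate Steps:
j(b, s) = -b/8 (j(b, s) = (-b)/8 = -b/8)
q(f, w) = w/4 + w/f (q(f, w) = w*(¼) + w/f = w/4 + w/f)
(-83*j(1, 7))*t(q(1, -2), 9) = -(-83)/8*9 = -83*(-⅛)*9 = (83/8)*9 = 747/8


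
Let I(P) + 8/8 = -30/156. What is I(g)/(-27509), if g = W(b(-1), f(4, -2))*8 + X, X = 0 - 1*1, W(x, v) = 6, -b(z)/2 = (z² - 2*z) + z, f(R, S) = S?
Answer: 31/715234 ≈ 4.3342e-5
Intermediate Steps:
b(z) = -2*z² + 2*z (b(z) = -2*((z² - 2*z) + z) = -2*(z² - z) = -2*z² + 2*z)
X = -1 (X = 0 - 1 = -1)
g = 47 (g = 6*8 - 1 = 48 - 1 = 47)
I(P) = -31/26 (I(P) = -1 - 30/156 = -1 - 30*1/156 = -1 - 5/26 = -31/26)
I(g)/(-27509) = -31/26/(-27509) = -31/26*(-1/27509) = 31/715234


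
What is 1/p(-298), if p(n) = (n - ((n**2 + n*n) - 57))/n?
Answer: 298/177849 ≈ 0.0016756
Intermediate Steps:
p(n) = (57 + n - 2*n**2)/n (p(n) = (n - ((n**2 + n**2) - 57))/n = (n - (2*n**2 - 57))/n = (n - (-57 + 2*n**2))/n = (n + (57 - 2*n**2))/n = (57 + n - 2*n**2)/n)
1/p(-298) = 1/(1 - 2*(-298) + 57/(-298)) = 1/(1 + 596 + 57*(-1/298)) = 1/(1 + 596 - 57/298) = 1/(177849/298) = 298/177849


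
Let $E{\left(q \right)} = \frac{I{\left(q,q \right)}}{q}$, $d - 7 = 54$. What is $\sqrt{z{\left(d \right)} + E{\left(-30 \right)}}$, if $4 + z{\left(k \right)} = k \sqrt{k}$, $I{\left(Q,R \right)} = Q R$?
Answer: $\sqrt{-34 + 61 \sqrt{61}} \approx 21.034$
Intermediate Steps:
$d = 61$ ($d = 7 + 54 = 61$)
$E{\left(q \right)} = q$ ($E{\left(q \right)} = \frac{q q}{q} = \frac{q^{2}}{q} = q$)
$z{\left(k \right)} = -4 + k^{\frac{3}{2}}$ ($z{\left(k \right)} = -4 + k \sqrt{k} = -4 + k^{\frac{3}{2}}$)
$\sqrt{z{\left(d \right)} + E{\left(-30 \right)}} = \sqrt{\left(-4 + 61^{\frac{3}{2}}\right) - 30} = \sqrt{\left(-4 + 61 \sqrt{61}\right) - 30} = \sqrt{-34 + 61 \sqrt{61}}$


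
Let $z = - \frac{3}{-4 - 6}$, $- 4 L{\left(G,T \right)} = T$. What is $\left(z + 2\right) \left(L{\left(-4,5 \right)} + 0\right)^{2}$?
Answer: $\frac{115}{32} \approx 3.5938$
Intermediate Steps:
$L{\left(G,T \right)} = - \frac{T}{4}$
$z = \frac{3}{10}$ ($z = - \frac{3}{-4 - 6} = - \frac{3}{-10} = \left(-3\right) \left(- \frac{1}{10}\right) = \frac{3}{10} \approx 0.3$)
$\left(z + 2\right) \left(L{\left(-4,5 \right)} + 0\right)^{2} = \left(\frac{3}{10} + 2\right) \left(\left(- \frac{1}{4}\right) 5 + 0\right)^{2} = \frac{23 \left(- \frac{5}{4} + 0\right)^{2}}{10} = \frac{23 \left(- \frac{5}{4}\right)^{2}}{10} = \frac{23}{10} \cdot \frac{25}{16} = \frac{115}{32}$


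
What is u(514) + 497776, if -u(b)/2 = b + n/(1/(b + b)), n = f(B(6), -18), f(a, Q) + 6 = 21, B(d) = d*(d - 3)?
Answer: 465908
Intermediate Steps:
B(d) = d*(-3 + d)
f(a, Q) = 15 (f(a, Q) = -6 + 21 = 15)
n = 15
u(b) = -62*b (u(b) = -2*(b + 15/(1/(b + b))) = -2*(b + 15/(1/(2*b))) = -2*(b + 15/((1/(2*b)))) = -2*(b + 15*(2*b)) = -2*(b + 30*b) = -62*b)
u(514) + 497776 = -62*514 + 497776 = -31868 + 497776 = 465908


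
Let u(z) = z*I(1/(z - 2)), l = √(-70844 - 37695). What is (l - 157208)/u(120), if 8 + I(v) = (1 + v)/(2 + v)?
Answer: 1552429/8885 - 79*I*√108539/71080 ≈ 174.72 - 0.36616*I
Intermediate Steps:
l = I*√108539 (l = √(-108539) = I*√108539 ≈ 329.45*I)
I(v) = -8 + (1 + v)/(2 + v)
u(z) = z*(-15 - 7/(-2 + z))/(2 + 1/(-2 + z)) (u(z) = z*((-15 - 7/(z - 2))/(2 + 1/(z - 2))) = z*((-15 - 7/(-2 + z))/(2 + 1/(-2 + z))) = z*(-15 - 7/(-2 + z))/(2 + 1/(-2 + z)))
(l - 157208)/u(120) = (I*√108539 - 157208)/((120*(23 - 15*120)/(-3 + 2*120))) = (-157208 + I*√108539)/((120*(23 - 1800)/(-3 + 240))) = (-157208 + I*√108539)/((120*(-1777)/237)) = (-157208 + I*√108539)/((120*(1/237)*(-1777))) = (-157208 + I*√108539)/(-71080/79) = (-157208 + I*√108539)*(-79/71080) = 1552429/8885 - 79*I*√108539/71080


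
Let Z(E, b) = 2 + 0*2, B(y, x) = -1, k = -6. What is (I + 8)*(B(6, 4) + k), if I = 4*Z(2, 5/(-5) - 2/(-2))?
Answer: -112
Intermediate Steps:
Z(E, b) = 2 (Z(E, b) = 2 + 0 = 2)
I = 8 (I = 4*2 = 8)
(I + 8)*(B(6, 4) + k) = (8 + 8)*(-1 - 6) = 16*(-7) = -112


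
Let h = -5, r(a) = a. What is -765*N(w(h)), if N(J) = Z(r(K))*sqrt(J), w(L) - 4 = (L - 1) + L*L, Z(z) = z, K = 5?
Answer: -3825*sqrt(23) ≈ -18344.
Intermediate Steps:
w(L) = 3 + L + L**2 (w(L) = 4 + ((L - 1) + L*L) = 4 + ((-1 + L) + L**2) = 4 + (-1 + L + L**2) = 3 + L + L**2)
N(J) = 5*sqrt(J)
-765*N(w(h)) = -3825*sqrt(3 - 5 + (-5)**2) = -3825*sqrt(3 - 5 + 25) = -3825*sqrt(23)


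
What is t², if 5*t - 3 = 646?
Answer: 421201/25 ≈ 16848.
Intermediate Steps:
t = 649/5 (t = ⅗ + (⅕)*646 = ⅗ + 646/5 = 649/5 ≈ 129.80)
t² = (649/5)² = 421201/25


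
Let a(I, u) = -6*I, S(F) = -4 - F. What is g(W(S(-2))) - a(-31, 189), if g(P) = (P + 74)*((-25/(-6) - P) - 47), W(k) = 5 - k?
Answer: -8445/2 ≈ -4222.5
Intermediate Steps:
g(P) = (74 + P)*(-257/6 - P) (g(P) = (74 + P)*((-25*(-⅙) - P) - 47) = (74 + P)*((25/6 - P) - 47) = (74 + P)*(-257/6 - P))
g(W(S(-2))) - a(-31, 189) = (-9509/3 - (5 - (-4 - 1*(-2)))² - 701*(5 - (-4 - 1*(-2)))/6) - (-6)*(-31) = (-9509/3 - (5 - (-4 + 2))² - 701*(5 - (-4 + 2))/6) - 1*186 = (-9509/3 - (5 - 1*(-2))² - 701*(5 - 1*(-2))/6) - 186 = (-9509/3 - (5 + 2)² - 701*(5 + 2)/6) - 186 = (-9509/3 - 1*7² - 701/6*7) - 186 = (-9509/3 - 1*49 - 4907/6) - 186 = (-9509/3 - 49 - 4907/6) - 186 = -8073/2 - 186 = -8445/2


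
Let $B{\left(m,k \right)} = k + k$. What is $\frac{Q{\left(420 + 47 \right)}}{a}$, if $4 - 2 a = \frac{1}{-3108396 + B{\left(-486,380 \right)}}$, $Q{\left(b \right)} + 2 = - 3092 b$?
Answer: $- \frac{2991547149584}{4143515} \approx -7.2198 \cdot 10^{5}$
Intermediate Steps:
$B{\left(m,k \right)} = 2 k$
$Q{\left(b \right)} = -2 - 3092 b$
$a = \frac{12430545}{6215272}$ ($a = 2 - \frac{1}{2 \left(-3108396 + 2 \cdot 380\right)} = 2 - \frac{1}{2 \left(-3108396 + 760\right)} = 2 - \frac{1}{2 \left(-3107636\right)} = 2 - - \frac{1}{6215272} = 2 + \frac{1}{6215272} = \frac{12430545}{6215272} \approx 2.0$)
$\frac{Q{\left(420 + 47 \right)}}{a} = \frac{-2 - 3092 \left(420 + 47\right)}{\frac{12430545}{6215272}} = \left(-2 - 1443964\right) \frac{6215272}{12430545} = \left(-1443966\right) \frac{6215272}{12430545} = - \frac{2991547149584}{4143515}$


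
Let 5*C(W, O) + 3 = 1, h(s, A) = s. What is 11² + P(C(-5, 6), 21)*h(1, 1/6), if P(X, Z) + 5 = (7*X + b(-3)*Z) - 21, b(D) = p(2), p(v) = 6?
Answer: 1091/5 ≈ 218.20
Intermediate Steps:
C(W, O) = -⅖ (C(W, O) = -⅗ + (⅕)*1 = -⅗ + ⅕ = -⅖)
b(D) = 6
P(X, Z) = -26 + 6*Z + 7*X (P(X, Z) = -5 + ((7*X + 6*Z) - 21) = -5 + ((6*Z + 7*X) - 21) = -5 + (-21 + 6*Z + 7*X) = -26 + 6*Z + 7*X)
11² + P(C(-5, 6), 21)*h(1, 1/6) = 11² + (-26 + 6*21 + 7*(-⅖))*1 = 121 + (-26 + 126 - 14/5)*1 = 121 + (486/5)*1 = 121 + 486/5 = 1091/5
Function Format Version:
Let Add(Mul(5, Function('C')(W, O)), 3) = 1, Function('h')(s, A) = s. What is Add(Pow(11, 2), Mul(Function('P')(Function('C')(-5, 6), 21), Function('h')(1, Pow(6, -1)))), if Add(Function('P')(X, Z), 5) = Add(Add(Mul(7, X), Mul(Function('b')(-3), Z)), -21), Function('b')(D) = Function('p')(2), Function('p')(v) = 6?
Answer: Rational(1091, 5) ≈ 218.20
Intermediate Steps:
Function('C')(W, O) = Rational(-2, 5) (Function('C')(W, O) = Add(Rational(-3, 5), Mul(Rational(1, 5), 1)) = Add(Rational(-3, 5), Rational(1, 5)) = Rational(-2, 5))
Function('b')(D) = 6
Function('P')(X, Z) = Add(-26, Mul(6, Z), Mul(7, X)) (Function('P')(X, Z) = Add(-5, Add(Add(Mul(7, X), Mul(6, Z)), -21)) = Add(-5, Add(Add(Mul(6, Z), Mul(7, X)), -21)) = Add(-5, Add(-21, Mul(6, Z), Mul(7, X))) = Add(-26, Mul(6, Z), Mul(7, X)))
Add(Pow(11, 2), Mul(Function('P')(Function('C')(-5, 6), 21), Function('h')(1, Pow(6, -1)))) = Add(Pow(11, 2), Mul(Add(-26, Mul(6, 21), Mul(7, Rational(-2, 5))), 1)) = Add(121, Mul(Add(-26, 126, Rational(-14, 5)), 1)) = Add(121, Mul(Rational(486, 5), 1)) = Add(121, Rational(486, 5)) = Rational(1091, 5)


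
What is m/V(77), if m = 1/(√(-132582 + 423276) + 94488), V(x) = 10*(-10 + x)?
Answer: 7874/498462772625 - √290694/5981553271500 ≈ 1.5706e-8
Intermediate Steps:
V(x) = -100 + 10*x
m = 1/(94488 + √290694) (m = 1/(√290694 + 94488) = 1/(94488 + √290694) ≈ 1.0523e-5)
m/V(77) = (15748/1487948575 - √290694/8927691450)/(-100 + 10*77) = (15748/1487948575 - √290694/8927691450)/(-100 + 770) = (15748/1487948575 - √290694/8927691450)/670 = (15748/1487948575 - √290694/8927691450)*(1/670) = 7874/498462772625 - √290694/5981553271500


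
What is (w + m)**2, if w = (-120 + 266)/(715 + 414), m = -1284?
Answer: 2101021260100/1274641 ≈ 1.6483e+6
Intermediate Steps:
w = 146/1129 ≈ 0.12932
(w + m)**2 = (146/1129 - 1284)**2 = (-1449490/1129)**2 = 2101021260100/1274641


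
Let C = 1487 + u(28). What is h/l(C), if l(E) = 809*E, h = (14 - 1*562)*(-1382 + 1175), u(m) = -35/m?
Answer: 151248/1602629 ≈ 0.094375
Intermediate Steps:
C = 5943/4 (C = 1487 - 35/28 = 1487 - 35*1/28 = 1487 - 5/4 = 5943/4 ≈ 1485.8)
h = 113436 (h = (14 - 562)*(-207) = -548*(-207) = 113436)
h/l(C) = 113436/((809*(5943/4))) = 113436/(4807887/4) = 113436*(4/4807887) = 151248/1602629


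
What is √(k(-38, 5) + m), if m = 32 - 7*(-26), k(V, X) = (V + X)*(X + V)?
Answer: √1303 ≈ 36.097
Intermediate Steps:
k(V, X) = (V + X)² (k(V, X) = (V + X)*(V + X) = (V + X)²)
m = 214 (m = 32 + 182 = 214)
√(k(-38, 5) + m) = √((-38 + 5)² + 214) = √((-33)² + 214) = √(1089 + 214) = √1303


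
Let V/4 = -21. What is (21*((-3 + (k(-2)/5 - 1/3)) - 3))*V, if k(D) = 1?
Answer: 54096/5 ≈ 10819.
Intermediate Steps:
V = -84 (V = 4*(-21) = -84)
(21*((-3 + (k(-2)/5 - 1/3)) - 3))*V = (21*((-3 + (1/5 - 1/3)) - 3))*(-84) = (21*((-3 + (1*(⅕) - 1*⅓)) - 3))*(-84) = (21*((-3 + (⅕ - ⅓)) - 3))*(-84) = (21*((-3 - 2/15) - 3))*(-84) = (21*(-47/15 - 3))*(-84) = (21*(-92/15))*(-84) = -644/5*(-84) = 54096/5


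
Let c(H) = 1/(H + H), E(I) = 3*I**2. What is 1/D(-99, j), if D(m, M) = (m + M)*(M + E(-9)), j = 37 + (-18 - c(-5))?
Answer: -100/2094179 ≈ -4.7751e-5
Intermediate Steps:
c(H) = 1/(2*H)
j = 191/10 (j = 37 + (-18 - 1/(2*(-5))) = 37 + (-18 - (-1)/(2*5)) = 37 + (-18 - 1*(-1/10)) = 37 + (-18 + 1/10) = 37 - 179/10 = 191/10 ≈ 19.100)
D(m, M) = (243 + M)*(M + m) (D(m, M) = (m + M)*(M + 3*(-9)**2) = (M + m)*(M + 3*81) = (M + m)*(M + 243) = (M + m)*(243 + M) = (243 + M)*(M + m))
1/D(-99, j) = 1/((191/10)**2 + 243*(191/10) + 243*(-99) + (191/10)*(-99)) = 1/(36481/100 + 46413/10 - 24057 - 18909/10) = 1/(-2094179/100) = -100/2094179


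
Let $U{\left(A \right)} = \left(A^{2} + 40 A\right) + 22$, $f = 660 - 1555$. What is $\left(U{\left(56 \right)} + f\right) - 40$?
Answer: $4463$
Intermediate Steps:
$f = -895$
$U{\left(A \right)} = 22 + A^{2} + 40 A$
$\left(U{\left(56 \right)} + f\right) - 40 = \left(\left(22 + 56^{2} + 40 \cdot 56\right) - 895\right) - 40 = \left(\left(22 + 3136 + 2240\right) - 895\right) - 40 = \left(5398 - 895\right) - 40 = 4503 - 40 = 4463$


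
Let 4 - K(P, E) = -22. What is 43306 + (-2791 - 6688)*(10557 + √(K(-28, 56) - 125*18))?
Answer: -100026497 - 37916*I*√139 ≈ -1.0003e+8 - 4.4702e+5*I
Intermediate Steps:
K(P, E) = 26 (K(P, E) = 4 - 1*(-22) = 4 + 22 = 26)
43306 + (-2791 - 6688)*(10557 + √(K(-28, 56) - 125*18)) = 43306 + (-2791 - 6688)*(10557 + √(26 - 125*18)) = 43306 - 9479*(10557 + √(26 - 2250)) = 43306 - 9479*(10557 + √(-2224)) = 43306 - 9479*(10557 + 4*I*√139) = 43306 + (-100069803 - 37916*I*√139) = -100026497 - 37916*I*√139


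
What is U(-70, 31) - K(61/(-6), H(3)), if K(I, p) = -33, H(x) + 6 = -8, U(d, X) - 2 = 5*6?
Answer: 65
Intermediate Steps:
U(d, X) = 32 (U(d, X) = 2 + 5*6 = 2 + 30 = 32)
H(x) = -14 (H(x) = -6 - 8 = -14)
U(-70, 31) - K(61/(-6), H(3)) = 32 - 1*(-33) = 32 + 33 = 65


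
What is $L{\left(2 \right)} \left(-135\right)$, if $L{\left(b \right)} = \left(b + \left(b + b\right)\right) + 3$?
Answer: $-1215$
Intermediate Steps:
$L{\left(b \right)} = 3 + 3 b$ ($L{\left(b \right)} = \left(b + 2 b\right) + 3 = 3 b + 3 = 3 + 3 b$)
$L{\left(2 \right)} \left(-135\right) = \left(3 + 3 \cdot 2\right) \left(-135\right) = \left(3 + 6\right) \left(-135\right) = 9 \left(-135\right) = -1215$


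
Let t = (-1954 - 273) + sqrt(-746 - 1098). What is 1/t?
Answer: -2227/4961373 - 2*I*sqrt(461)/4961373 ≈ -0.00044887 - 8.6552e-6*I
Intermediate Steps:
t = -2227 + 2*I*sqrt(461) (t = -2227 + sqrt(-1844) = -2227 + 2*I*sqrt(461) ≈ -2227.0 + 42.942*I)
1/t = 1/(-2227 + 2*I*sqrt(461))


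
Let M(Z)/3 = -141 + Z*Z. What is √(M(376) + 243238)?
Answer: √666943 ≈ 816.67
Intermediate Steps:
M(Z) = -423 + 3*Z² (M(Z) = 3*(-141 + Z*Z) = 3*(-141 + Z²) = -423 + 3*Z²)
√(M(376) + 243238) = √((-423 + 3*376²) + 243238) = √((-423 + 3*141376) + 243238) = √((-423 + 424128) + 243238) = √(423705 + 243238) = √666943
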